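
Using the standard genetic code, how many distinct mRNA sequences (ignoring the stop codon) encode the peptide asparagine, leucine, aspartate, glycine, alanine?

Asn: 2 codons.
Leu: 6 codons.
Asp: 2 codons.
Gly: 4 codons.
Ala: 4 codons.
2 × 6 × 2 × 4 × 4 = 384.

384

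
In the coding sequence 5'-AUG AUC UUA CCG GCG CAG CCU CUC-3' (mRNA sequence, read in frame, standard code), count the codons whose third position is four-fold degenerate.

4

Codon 1 AUG (Met): third position 1-fold.
Codon 2 AUC (Ile): third position 3-fold.
Codon 3 UUA (Leu): third position 2-fold.
Codon 4 CCG (Pro): third position 4-fold.
Codon 5 GCG (Ala): third position 4-fold.
Codon 6 CAG (Gln): third position 2-fold.
Codon 7 CCU (Pro): third position 4-fold.
Codon 8 CUC (Leu): third position 4-fold.
Four-fold degenerate third positions: 4.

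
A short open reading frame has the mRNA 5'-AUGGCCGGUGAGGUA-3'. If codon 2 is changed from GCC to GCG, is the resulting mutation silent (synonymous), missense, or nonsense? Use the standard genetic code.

Position 6 falls in codon 2: GCC → Ala.
After the substitution the codon is GCG → Ala.
Both encode Ala, so the change is synonymous.

silent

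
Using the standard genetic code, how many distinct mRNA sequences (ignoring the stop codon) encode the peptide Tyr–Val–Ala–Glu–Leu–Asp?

768

Tyr: 2 codons.
Val: 4 codons.
Ala: 4 codons.
Glu: 2 codons.
Leu: 6 codons.
Asp: 2 codons.
2 × 4 × 4 × 2 × 6 × 2 = 768.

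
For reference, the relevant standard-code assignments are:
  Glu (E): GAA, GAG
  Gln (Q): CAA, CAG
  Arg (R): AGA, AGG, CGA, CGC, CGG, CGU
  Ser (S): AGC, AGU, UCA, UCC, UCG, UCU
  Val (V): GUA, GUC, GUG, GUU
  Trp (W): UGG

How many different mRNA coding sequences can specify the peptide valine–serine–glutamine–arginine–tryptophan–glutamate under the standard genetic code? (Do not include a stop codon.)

Val: 4 codons.
Ser: 6 codons.
Gln: 2 codons.
Arg: 6 codons.
Trp: 1 codon.
Glu: 2 codons.
4 × 6 × 2 × 6 × 1 × 2 = 576.

576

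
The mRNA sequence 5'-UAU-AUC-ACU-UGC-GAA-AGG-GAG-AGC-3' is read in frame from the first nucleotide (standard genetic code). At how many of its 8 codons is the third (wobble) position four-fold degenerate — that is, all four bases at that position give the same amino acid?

Codon 1 UAU (Tyr): third position 2-fold.
Codon 2 AUC (Ile): third position 3-fold.
Codon 3 ACU (Thr): third position 4-fold.
Codon 4 UGC (Cys): third position 2-fold.
Codon 5 GAA (Glu): third position 2-fold.
Codon 6 AGG (Arg): third position 2-fold.
Codon 7 GAG (Glu): third position 2-fold.
Codon 8 AGC (Ser): third position 2-fold.
Four-fold degenerate third positions: 1.

1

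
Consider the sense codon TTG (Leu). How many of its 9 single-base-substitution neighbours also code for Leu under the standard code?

Position 1: CTG → 1 synonymous.
Position 2: none → 0 synonymous.
Position 3: TTA → 1 synonymous.
Total: 1 + 0 + 1 = 2.

2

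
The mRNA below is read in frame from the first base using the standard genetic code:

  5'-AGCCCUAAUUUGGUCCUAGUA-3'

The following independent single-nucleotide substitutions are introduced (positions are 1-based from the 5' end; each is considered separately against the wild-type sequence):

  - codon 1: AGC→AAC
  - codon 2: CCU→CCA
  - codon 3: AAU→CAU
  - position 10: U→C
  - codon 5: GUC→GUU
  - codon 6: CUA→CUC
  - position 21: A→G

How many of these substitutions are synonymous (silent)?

Codon 1: AGC (Ser) → AAC (Asn) — missense.
Codon 2: CCU (Pro) → CCA (Pro) — synonymous.
Codon 3: AAU (Asn) → CAU (His) — missense.
Codon 4: UUG (Leu) → CUG (Leu) — synonymous.
Codon 5: GUC (Val) → GUU (Val) — synonymous.
Codon 6: CUA (Leu) → CUC (Leu) — synonymous.
Codon 7: GUA (Val) → GUG (Val) — synonymous.
Synonymous: 5 of 7.

5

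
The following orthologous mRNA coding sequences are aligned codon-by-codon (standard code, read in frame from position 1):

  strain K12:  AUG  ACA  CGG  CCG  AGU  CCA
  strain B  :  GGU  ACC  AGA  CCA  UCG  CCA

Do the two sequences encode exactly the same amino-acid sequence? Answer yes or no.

Codon 1: AUG Met / GGU Gly — nonsynonymous.
Codon 2: ACA Thr / ACC Thr — synonymous.
Codon 3: CGG Arg / AGA Arg — synonymous.
Codon 4: CCG Pro / CCA Pro — synonymous.
Codon 5: AGU Ser / UCG Ser — synonymous.
Codon 6: CCA Pro / CCA Pro — identical.
Nonsynonymous differences: 1 → different protein.

no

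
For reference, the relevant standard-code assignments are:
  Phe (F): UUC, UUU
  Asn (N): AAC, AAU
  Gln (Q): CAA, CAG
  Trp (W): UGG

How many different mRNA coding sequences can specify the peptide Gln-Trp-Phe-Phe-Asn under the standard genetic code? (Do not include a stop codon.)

16

Gln: 2 codons.
Trp: 1 codon.
Phe: 2 codons.
Phe: 2 codons.
Asn: 2 codons.
2 × 1 × 2 × 2 × 2 = 16.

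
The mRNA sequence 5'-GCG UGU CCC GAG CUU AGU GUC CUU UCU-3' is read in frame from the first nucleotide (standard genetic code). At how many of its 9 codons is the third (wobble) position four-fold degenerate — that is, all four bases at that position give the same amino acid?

Codon 1 GCG (Ala): third position 4-fold.
Codon 2 UGU (Cys): third position 2-fold.
Codon 3 CCC (Pro): third position 4-fold.
Codon 4 GAG (Glu): third position 2-fold.
Codon 5 CUU (Leu): third position 4-fold.
Codon 6 AGU (Ser): third position 2-fold.
Codon 7 GUC (Val): third position 4-fold.
Codon 8 CUU (Leu): third position 4-fold.
Codon 9 UCU (Ser): third position 4-fold.
Four-fold degenerate third positions: 6.

6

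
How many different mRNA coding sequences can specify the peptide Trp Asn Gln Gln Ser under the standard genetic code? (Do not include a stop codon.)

Trp: 1 codon.
Asn: 2 codons.
Gln: 2 codons.
Gln: 2 codons.
Ser: 6 codons.
1 × 2 × 2 × 2 × 6 = 48.

48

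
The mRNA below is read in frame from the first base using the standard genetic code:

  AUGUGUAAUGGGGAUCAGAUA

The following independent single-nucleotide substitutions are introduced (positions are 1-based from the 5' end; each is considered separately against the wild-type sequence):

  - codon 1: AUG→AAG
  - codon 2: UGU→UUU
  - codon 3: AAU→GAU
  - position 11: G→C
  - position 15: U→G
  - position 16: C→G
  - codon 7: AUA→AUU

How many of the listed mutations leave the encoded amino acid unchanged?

Codon 1: AUG (Met) → AAG (Lys) — missense.
Codon 2: UGU (Cys) → UUU (Phe) — missense.
Codon 3: AAU (Asn) → GAU (Asp) — missense.
Codon 4: GGG (Gly) → GCG (Ala) — missense.
Codon 5: GAU (Asp) → GAG (Glu) — missense.
Codon 6: CAG (Gln) → GAG (Glu) — missense.
Codon 7: AUA (Ile) → AUU (Ile) — synonymous.
Synonymous: 1 of 7.

1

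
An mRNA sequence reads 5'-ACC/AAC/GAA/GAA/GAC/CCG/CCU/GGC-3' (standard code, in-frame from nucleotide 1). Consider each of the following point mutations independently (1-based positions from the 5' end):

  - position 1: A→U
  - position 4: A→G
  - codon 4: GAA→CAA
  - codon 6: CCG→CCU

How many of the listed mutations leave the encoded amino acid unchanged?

Codon 1: ACC (Thr) → UCC (Ser) — missense.
Codon 2: AAC (Asn) → GAC (Asp) — missense.
Codon 4: GAA (Glu) → CAA (Gln) — missense.
Codon 6: CCG (Pro) → CCU (Pro) — synonymous.
Synonymous: 1 of 4.

1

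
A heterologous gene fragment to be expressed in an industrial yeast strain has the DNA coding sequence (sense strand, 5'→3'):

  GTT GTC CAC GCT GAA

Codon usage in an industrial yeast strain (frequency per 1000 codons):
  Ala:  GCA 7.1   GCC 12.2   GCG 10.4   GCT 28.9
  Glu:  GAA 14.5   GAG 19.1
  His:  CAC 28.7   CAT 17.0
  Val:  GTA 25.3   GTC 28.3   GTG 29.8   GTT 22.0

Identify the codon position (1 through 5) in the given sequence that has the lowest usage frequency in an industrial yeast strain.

Codon 1 GTT (Val): 22.0 per 1000.
Codon 2 GTC (Val): 28.3 per 1000.
Codon 3 CAC (His): 28.7 per 1000.
Codon 4 GCT (Ala): 28.9 per 1000.
Codon 5 GAA (Glu): 14.5 per 1000.
Lowest frequency is 14.5 at codon 5.

5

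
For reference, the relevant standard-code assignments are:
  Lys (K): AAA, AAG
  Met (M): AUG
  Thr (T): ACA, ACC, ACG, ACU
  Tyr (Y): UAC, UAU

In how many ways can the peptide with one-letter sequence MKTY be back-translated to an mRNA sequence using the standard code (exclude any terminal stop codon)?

Met: 1 codon.
Lys: 2 codons.
Thr: 4 codons.
Tyr: 2 codons.
1 × 2 × 4 × 2 = 16.

16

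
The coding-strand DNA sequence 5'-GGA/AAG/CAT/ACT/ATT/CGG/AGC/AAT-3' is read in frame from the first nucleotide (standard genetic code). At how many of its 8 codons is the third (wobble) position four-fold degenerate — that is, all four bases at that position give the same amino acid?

Codon 1 GGA (Gly): third position 4-fold.
Codon 2 AAG (Lys): third position 2-fold.
Codon 3 CAT (His): third position 2-fold.
Codon 4 ACT (Thr): third position 4-fold.
Codon 5 ATT (Ile): third position 3-fold.
Codon 6 CGG (Arg): third position 4-fold.
Codon 7 AGC (Ser): third position 2-fold.
Codon 8 AAT (Asn): third position 2-fold.
Four-fold degenerate third positions: 3.

3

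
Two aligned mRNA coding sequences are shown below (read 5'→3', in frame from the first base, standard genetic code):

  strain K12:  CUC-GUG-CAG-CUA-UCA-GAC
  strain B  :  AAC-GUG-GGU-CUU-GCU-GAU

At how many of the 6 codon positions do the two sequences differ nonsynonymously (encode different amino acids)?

3

Codon 1: CUC Leu / AAC Asn — nonsynonymous.
Codon 2: GUG Val / GUG Val — identical.
Codon 3: CAG Gln / GGU Gly — nonsynonymous.
Codon 4: CUA Leu / CUU Leu — synonymous.
Codon 5: UCA Ser / GCU Ala — nonsynonymous.
Codon 6: GAC Asp / GAU Asp — synonymous.
Nonsynonymous differences: 3.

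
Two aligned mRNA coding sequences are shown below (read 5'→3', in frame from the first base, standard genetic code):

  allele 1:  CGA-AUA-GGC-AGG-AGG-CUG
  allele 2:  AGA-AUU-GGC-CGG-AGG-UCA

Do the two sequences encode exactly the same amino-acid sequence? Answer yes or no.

no

Codon 1: CGA Arg / AGA Arg — synonymous.
Codon 2: AUA Ile / AUU Ile — synonymous.
Codon 3: GGC Gly / GGC Gly — identical.
Codon 4: AGG Arg / CGG Arg — synonymous.
Codon 5: AGG Arg / AGG Arg — identical.
Codon 6: CUG Leu / UCA Ser — nonsynonymous.
Nonsynonymous differences: 1 → different protein.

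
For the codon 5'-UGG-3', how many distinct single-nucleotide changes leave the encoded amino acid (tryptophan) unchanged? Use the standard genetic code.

0

Position 1: none → 0 synonymous.
Position 2: none → 0 synonymous.
Position 3: none → 0 synonymous.
Total: 0 + 0 + 0 = 0.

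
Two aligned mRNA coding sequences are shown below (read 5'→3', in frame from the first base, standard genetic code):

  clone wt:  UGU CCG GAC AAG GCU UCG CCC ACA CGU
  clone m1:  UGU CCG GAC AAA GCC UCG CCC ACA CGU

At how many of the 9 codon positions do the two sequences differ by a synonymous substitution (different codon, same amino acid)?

Codon 1: UGU Cys / UGU Cys — identical.
Codon 2: CCG Pro / CCG Pro — identical.
Codon 3: GAC Asp / GAC Asp — identical.
Codon 4: AAG Lys / AAA Lys — synonymous.
Codon 5: GCU Ala / GCC Ala — synonymous.
Codon 6: UCG Ser / UCG Ser — identical.
Codon 7: CCC Pro / CCC Pro — identical.
Codon 8: ACA Thr / ACA Thr — identical.
Codon 9: CGU Arg / CGU Arg — identical.
Synonymous differences: 2.

2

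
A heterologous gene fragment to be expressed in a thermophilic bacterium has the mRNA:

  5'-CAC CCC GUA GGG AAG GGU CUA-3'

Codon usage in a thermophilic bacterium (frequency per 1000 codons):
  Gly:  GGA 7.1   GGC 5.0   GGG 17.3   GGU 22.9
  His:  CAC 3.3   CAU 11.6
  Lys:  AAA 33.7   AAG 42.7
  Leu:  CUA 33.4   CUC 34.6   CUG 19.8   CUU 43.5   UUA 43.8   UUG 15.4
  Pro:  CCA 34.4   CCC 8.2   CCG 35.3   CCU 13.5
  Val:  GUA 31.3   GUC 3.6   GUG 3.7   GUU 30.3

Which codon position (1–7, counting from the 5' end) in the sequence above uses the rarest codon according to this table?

1

Codon 1 CAC (His): 3.3 per 1000.
Codon 2 CCC (Pro): 8.2 per 1000.
Codon 3 GUA (Val): 31.3 per 1000.
Codon 4 GGG (Gly): 17.3 per 1000.
Codon 5 AAG (Lys): 42.7 per 1000.
Codon 6 GGU (Gly): 22.9 per 1000.
Codon 7 CUA (Leu): 33.4 per 1000.
Lowest frequency is 3.3 at codon 1.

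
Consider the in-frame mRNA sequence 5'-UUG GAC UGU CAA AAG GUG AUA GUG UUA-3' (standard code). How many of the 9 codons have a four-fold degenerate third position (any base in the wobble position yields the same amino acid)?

Codon 1 UUG (Leu): third position 2-fold.
Codon 2 GAC (Asp): third position 2-fold.
Codon 3 UGU (Cys): third position 2-fold.
Codon 4 CAA (Gln): third position 2-fold.
Codon 5 AAG (Lys): third position 2-fold.
Codon 6 GUG (Val): third position 4-fold.
Codon 7 AUA (Ile): third position 3-fold.
Codon 8 GUG (Val): third position 4-fold.
Codon 9 UUA (Leu): third position 2-fold.
Four-fold degenerate third positions: 2.

2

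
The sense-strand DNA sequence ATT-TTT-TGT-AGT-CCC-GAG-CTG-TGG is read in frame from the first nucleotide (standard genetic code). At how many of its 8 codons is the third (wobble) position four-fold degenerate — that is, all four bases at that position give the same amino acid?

Codon 1 ATT (Ile): third position 3-fold.
Codon 2 TTT (Phe): third position 2-fold.
Codon 3 TGT (Cys): third position 2-fold.
Codon 4 AGT (Ser): third position 2-fold.
Codon 5 CCC (Pro): third position 4-fold.
Codon 6 GAG (Glu): third position 2-fold.
Codon 7 CTG (Leu): third position 4-fold.
Codon 8 TGG (Trp): third position 1-fold.
Four-fold degenerate third positions: 2.

2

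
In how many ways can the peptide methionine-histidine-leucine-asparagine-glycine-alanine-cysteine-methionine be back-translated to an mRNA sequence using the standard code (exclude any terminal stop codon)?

Met: 1 codon.
His: 2 codons.
Leu: 6 codons.
Asn: 2 codons.
Gly: 4 codons.
Ala: 4 codons.
Cys: 2 codons.
Met: 1 codon.
1 × 2 × 6 × 2 × 4 × 4 × 2 × 1 = 768.

768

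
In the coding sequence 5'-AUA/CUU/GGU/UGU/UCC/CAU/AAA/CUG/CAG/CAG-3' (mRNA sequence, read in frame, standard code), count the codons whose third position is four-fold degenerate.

4

Codon 1 AUA (Ile): third position 3-fold.
Codon 2 CUU (Leu): third position 4-fold.
Codon 3 GGU (Gly): third position 4-fold.
Codon 4 UGU (Cys): third position 2-fold.
Codon 5 UCC (Ser): third position 4-fold.
Codon 6 CAU (His): third position 2-fold.
Codon 7 AAA (Lys): third position 2-fold.
Codon 8 CUG (Leu): third position 4-fold.
Codon 9 CAG (Gln): third position 2-fold.
Codon 10 CAG (Gln): third position 2-fold.
Four-fold degenerate third positions: 4.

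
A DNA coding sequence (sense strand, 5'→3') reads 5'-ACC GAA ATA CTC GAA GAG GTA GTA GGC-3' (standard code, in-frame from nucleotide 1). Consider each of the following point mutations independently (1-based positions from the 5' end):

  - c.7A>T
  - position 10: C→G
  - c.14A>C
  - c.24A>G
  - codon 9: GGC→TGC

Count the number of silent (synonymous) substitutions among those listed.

Codon 3: ATA (Ile) → TTA (Leu) — missense.
Codon 4: CTC (Leu) → GTC (Val) — missense.
Codon 5: GAA (Glu) → GCA (Ala) — missense.
Codon 8: GTA (Val) → GTG (Val) — synonymous.
Codon 9: GGC (Gly) → TGC (Cys) — missense.
Synonymous: 1 of 5.

1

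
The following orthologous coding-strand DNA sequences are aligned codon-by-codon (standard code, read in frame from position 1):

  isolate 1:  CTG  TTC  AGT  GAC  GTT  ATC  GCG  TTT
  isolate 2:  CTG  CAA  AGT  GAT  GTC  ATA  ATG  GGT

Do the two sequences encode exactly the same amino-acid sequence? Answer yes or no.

no

Codon 1: CTG Leu / CTG Leu — identical.
Codon 2: TTC Phe / CAA Gln — nonsynonymous.
Codon 3: AGT Ser / AGT Ser — identical.
Codon 4: GAC Asp / GAT Asp — synonymous.
Codon 5: GTT Val / GTC Val — synonymous.
Codon 6: ATC Ile / ATA Ile — synonymous.
Codon 7: GCG Ala / ATG Met — nonsynonymous.
Codon 8: TTT Phe / GGT Gly — nonsynonymous.
Nonsynonymous differences: 3 → different protein.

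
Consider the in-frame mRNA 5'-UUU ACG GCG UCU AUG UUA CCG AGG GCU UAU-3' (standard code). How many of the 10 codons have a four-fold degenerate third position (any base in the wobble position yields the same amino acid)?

Codon 1 UUU (Phe): third position 2-fold.
Codon 2 ACG (Thr): third position 4-fold.
Codon 3 GCG (Ala): third position 4-fold.
Codon 4 UCU (Ser): third position 4-fold.
Codon 5 AUG (Met): third position 1-fold.
Codon 6 UUA (Leu): third position 2-fold.
Codon 7 CCG (Pro): third position 4-fold.
Codon 8 AGG (Arg): third position 2-fold.
Codon 9 GCU (Ala): third position 4-fold.
Codon 10 UAU (Tyr): third position 2-fold.
Four-fold degenerate third positions: 5.

5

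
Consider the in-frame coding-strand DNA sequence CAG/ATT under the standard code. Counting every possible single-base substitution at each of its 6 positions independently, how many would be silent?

3

Codon 1 (CAG, Gln): 1 synonymous substitution.
Codon 2 (ATT, Ile): 2 synonymous substitutions.
Total: 1 + 2 = 3.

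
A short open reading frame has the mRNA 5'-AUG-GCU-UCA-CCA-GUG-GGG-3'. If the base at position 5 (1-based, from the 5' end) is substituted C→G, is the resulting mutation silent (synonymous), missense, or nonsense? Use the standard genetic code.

Position 5 falls in codon 2: GCU → Ala.
After the substitution the codon is GGU → Gly.
Ala ≠ Gly, so this is a missense mutation.

missense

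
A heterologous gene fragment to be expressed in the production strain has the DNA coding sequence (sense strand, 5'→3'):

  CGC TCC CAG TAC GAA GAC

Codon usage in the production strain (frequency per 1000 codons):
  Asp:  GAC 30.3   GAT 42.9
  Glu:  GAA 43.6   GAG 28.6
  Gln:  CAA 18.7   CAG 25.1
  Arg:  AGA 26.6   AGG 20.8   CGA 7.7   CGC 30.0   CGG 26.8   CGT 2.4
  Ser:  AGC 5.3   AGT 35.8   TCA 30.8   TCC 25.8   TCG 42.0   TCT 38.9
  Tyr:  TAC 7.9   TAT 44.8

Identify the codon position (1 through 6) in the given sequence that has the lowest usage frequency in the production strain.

Codon 1 CGC (Arg): 30.0 per 1000.
Codon 2 TCC (Ser): 25.8 per 1000.
Codon 3 CAG (Gln): 25.1 per 1000.
Codon 4 TAC (Tyr): 7.9 per 1000.
Codon 5 GAA (Glu): 43.6 per 1000.
Codon 6 GAC (Asp): 30.3 per 1000.
Lowest frequency is 7.9 at codon 4.

4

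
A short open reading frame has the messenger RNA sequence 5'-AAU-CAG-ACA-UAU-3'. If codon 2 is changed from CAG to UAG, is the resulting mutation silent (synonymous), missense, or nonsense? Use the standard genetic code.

Position 4 falls in codon 2: CAG → Gln.
After the substitution the codon is UAG → Stop.
The new codon is a stop codon, so this is a nonsense mutation.

nonsense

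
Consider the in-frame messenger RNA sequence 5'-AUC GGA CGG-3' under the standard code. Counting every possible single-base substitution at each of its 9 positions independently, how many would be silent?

Codon 1 (AUC, Ile): 2 synonymous substitutions.
Codon 2 (GGA, Gly): 3 synonymous substitutions.
Codon 3 (CGG, Arg): 4 synonymous substitutions.
Total: 2 + 3 + 4 = 9.

9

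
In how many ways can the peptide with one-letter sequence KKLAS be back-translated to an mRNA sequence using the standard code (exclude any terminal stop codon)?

576

Lys: 2 codons.
Lys: 2 codons.
Leu: 6 codons.
Ala: 4 codons.
Ser: 6 codons.
2 × 2 × 6 × 4 × 6 = 576.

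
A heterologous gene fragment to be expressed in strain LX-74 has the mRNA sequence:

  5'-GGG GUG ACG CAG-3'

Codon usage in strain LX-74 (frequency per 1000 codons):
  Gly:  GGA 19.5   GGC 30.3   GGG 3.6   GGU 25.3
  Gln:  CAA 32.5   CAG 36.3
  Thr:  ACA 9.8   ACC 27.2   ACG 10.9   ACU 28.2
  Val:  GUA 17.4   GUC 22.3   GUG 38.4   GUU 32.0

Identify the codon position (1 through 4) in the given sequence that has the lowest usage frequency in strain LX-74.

1

Codon 1 GGG (Gly): 3.6 per 1000.
Codon 2 GUG (Val): 38.4 per 1000.
Codon 3 ACG (Thr): 10.9 per 1000.
Codon 4 CAG (Gln): 36.3 per 1000.
Lowest frequency is 3.6 at codon 1.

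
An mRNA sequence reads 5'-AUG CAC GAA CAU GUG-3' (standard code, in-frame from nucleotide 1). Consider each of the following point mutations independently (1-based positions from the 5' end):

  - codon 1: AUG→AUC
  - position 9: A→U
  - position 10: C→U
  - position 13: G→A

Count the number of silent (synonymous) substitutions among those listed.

Codon 1: AUG (Met) → AUC (Ile) — missense.
Codon 3: GAA (Glu) → GAU (Asp) — missense.
Codon 4: CAU (His) → UAU (Tyr) — missense.
Codon 5: GUG (Val) → AUG (Met) — missense.
Synonymous: 0 of 4.

0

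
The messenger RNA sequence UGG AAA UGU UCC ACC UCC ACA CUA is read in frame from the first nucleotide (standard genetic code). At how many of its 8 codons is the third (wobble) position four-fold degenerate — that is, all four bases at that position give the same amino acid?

5

Codon 1 UGG (Trp): third position 1-fold.
Codon 2 AAA (Lys): third position 2-fold.
Codon 3 UGU (Cys): third position 2-fold.
Codon 4 UCC (Ser): third position 4-fold.
Codon 5 ACC (Thr): third position 4-fold.
Codon 6 UCC (Ser): third position 4-fold.
Codon 7 ACA (Thr): third position 4-fold.
Codon 8 CUA (Leu): third position 4-fold.
Four-fold degenerate third positions: 5.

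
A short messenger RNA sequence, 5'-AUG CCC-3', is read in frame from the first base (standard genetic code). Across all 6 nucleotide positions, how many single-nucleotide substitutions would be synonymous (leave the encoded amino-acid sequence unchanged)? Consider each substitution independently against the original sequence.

Codon 1 (AUG, Met): 0 synonymous substitutions.
Codon 2 (CCC, Pro): 3 synonymous substitutions.
Total: 0 + 3 = 3.

3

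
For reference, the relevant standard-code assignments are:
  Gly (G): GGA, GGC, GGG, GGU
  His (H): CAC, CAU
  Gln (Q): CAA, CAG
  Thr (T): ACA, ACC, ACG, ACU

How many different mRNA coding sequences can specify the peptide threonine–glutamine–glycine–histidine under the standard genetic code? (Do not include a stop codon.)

Thr: 4 codons.
Gln: 2 codons.
Gly: 4 codons.
His: 2 codons.
4 × 2 × 4 × 2 = 64.

64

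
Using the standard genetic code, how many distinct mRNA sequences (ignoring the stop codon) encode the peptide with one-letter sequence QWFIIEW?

Gln: 2 codons.
Trp: 1 codon.
Phe: 2 codons.
Ile: 3 codons.
Ile: 3 codons.
Glu: 2 codons.
Trp: 1 codon.
2 × 1 × 2 × 3 × 3 × 2 × 1 = 72.

72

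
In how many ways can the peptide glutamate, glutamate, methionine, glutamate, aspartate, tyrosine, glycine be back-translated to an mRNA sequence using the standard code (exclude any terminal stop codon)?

Glu: 2 codons.
Glu: 2 codons.
Met: 1 codon.
Glu: 2 codons.
Asp: 2 codons.
Tyr: 2 codons.
Gly: 4 codons.
2 × 2 × 1 × 2 × 2 × 2 × 4 = 128.

128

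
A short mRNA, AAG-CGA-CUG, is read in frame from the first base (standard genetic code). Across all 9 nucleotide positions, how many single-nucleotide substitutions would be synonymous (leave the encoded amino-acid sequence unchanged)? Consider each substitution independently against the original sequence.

Codon 1 (AAG, Lys): 1 synonymous substitution.
Codon 2 (CGA, Arg): 4 synonymous substitutions.
Codon 3 (CUG, Leu): 4 synonymous substitutions.
Total: 1 + 4 + 4 = 9.

9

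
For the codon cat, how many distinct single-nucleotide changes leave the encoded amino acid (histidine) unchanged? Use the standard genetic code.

Position 1: none → 0 synonymous.
Position 2: none → 0 synonymous.
Position 3: CAC → 1 synonymous.
Total: 0 + 0 + 1 = 1.

1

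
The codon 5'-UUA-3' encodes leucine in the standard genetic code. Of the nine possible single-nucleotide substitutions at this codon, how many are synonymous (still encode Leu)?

2

Position 1: CUA → 1 synonymous.
Position 2: none → 0 synonymous.
Position 3: UUG → 1 synonymous.
Total: 1 + 0 + 1 = 2.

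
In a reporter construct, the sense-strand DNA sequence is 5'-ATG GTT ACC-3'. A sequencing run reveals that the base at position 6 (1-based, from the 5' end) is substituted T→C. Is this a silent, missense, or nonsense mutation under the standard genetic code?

silent

Position 6 falls in codon 2: GTT → Val.
After the substitution the codon is GTC → Val.
Both encode Val, so the change is synonymous.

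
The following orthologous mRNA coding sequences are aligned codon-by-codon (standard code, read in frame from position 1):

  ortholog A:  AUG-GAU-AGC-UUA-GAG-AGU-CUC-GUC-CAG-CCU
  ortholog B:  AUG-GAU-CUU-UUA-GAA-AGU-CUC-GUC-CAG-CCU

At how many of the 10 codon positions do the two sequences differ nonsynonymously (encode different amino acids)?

1

Codon 1: AUG Met / AUG Met — identical.
Codon 2: GAU Asp / GAU Asp — identical.
Codon 3: AGC Ser / CUU Leu — nonsynonymous.
Codon 4: UUA Leu / UUA Leu — identical.
Codon 5: GAG Glu / GAA Glu — synonymous.
Codon 6: AGU Ser / AGU Ser — identical.
Codon 7: CUC Leu / CUC Leu — identical.
Codon 8: GUC Val / GUC Val — identical.
Codon 9: CAG Gln / CAG Gln — identical.
Codon 10: CCU Pro / CCU Pro — identical.
Nonsynonymous differences: 1.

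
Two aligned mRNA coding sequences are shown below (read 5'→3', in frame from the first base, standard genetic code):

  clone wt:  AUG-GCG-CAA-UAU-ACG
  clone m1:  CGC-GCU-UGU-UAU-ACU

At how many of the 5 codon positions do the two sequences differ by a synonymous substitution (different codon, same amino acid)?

2

Codon 1: AUG Met / CGC Arg — nonsynonymous.
Codon 2: GCG Ala / GCU Ala — synonymous.
Codon 3: CAA Gln / UGU Cys — nonsynonymous.
Codon 4: UAU Tyr / UAU Tyr — identical.
Codon 5: ACG Thr / ACU Thr — synonymous.
Synonymous differences: 2.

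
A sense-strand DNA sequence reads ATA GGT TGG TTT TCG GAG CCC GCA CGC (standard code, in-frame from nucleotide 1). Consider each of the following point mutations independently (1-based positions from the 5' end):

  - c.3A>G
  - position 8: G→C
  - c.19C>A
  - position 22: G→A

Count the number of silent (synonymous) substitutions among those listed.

Codon 1: ATA (Ile) → ATG (Met) — missense.
Codon 3: TGG (Trp) → TCG (Ser) — missense.
Codon 7: CCC (Pro) → ACC (Thr) — missense.
Codon 8: GCA (Ala) → ACA (Thr) — missense.
Synonymous: 0 of 4.

0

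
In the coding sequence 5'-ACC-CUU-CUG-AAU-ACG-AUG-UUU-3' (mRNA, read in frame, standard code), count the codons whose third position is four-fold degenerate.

4

Codon 1 ACC (Thr): third position 4-fold.
Codon 2 CUU (Leu): third position 4-fold.
Codon 3 CUG (Leu): third position 4-fold.
Codon 4 AAU (Asn): third position 2-fold.
Codon 5 ACG (Thr): third position 4-fold.
Codon 6 AUG (Met): third position 1-fold.
Codon 7 UUU (Phe): third position 2-fold.
Four-fold degenerate third positions: 4.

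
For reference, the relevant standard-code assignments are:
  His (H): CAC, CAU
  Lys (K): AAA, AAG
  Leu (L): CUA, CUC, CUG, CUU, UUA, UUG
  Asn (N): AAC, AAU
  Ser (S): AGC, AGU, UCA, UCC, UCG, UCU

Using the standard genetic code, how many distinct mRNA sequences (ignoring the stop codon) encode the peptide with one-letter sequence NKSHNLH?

1152

Asn: 2 codons.
Lys: 2 codons.
Ser: 6 codons.
His: 2 codons.
Asn: 2 codons.
Leu: 6 codons.
His: 2 codons.
2 × 2 × 6 × 2 × 2 × 6 × 2 = 1152.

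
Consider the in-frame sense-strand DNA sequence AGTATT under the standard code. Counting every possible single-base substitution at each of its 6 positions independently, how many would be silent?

3

Codon 1 (AGT, Ser): 1 synonymous substitution.
Codon 2 (ATT, Ile): 2 synonymous substitutions.
Total: 1 + 2 = 3.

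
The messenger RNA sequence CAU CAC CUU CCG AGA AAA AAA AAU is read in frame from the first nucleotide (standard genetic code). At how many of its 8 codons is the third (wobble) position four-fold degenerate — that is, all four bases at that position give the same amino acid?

Codon 1 CAU (His): third position 2-fold.
Codon 2 CAC (His): third position 2-fold.
Codon 3 CUU (Leu): third position 4-fold.
Codon 4 CCG (Pro): third position 4-fold.
Codon 5 AGA (Arg): third position 2-fold.
Codon 6 AAA (Lys): third position 2-fold.
Codon 7 AAA (Lys): third position 2-fold.
Codon 8 AAU (Asn): third position 2-fold.
Four-fold degenerate third positions: 2.

2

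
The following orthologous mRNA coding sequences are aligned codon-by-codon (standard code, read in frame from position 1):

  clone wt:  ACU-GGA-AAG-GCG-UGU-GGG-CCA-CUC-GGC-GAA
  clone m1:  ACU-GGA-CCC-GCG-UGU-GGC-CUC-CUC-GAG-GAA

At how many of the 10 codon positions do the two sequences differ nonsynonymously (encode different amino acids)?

3

Codon 1: ACU Thr / ACU Thr — identical.
Codon 2: GGA Gly / GGA Gly — identical.
Codon 3: AAG Lys / CCC Pro — nonsynonymous.
Codon 4: GCG Ala / GCG Ala — identical.
Codon 5: UGU Cys / UGU Cys — identical.
Codon 6: GGG Gly / GGC Gly — synonymous.
Codon 7: CCA Pro / CUC Leu — nonsynonymous.
Codon 8: CUC Leu / CUC Leu — identical.
Codon 9: GGC Gly / GAG Glu — nonsynonymous.
Codon 10: GAA Glu / GAA Glu — identical.
Nonsynonymous differences: 3.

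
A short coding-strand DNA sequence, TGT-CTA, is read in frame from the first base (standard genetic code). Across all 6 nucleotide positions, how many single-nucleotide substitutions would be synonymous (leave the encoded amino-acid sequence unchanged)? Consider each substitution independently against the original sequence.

Codon 1 (TGT, Cys): 1 synonymous substitution.
Codon 2 (CTA, Leu): 4 synonymous substitutions.
Total: 1 + 4 = 5.

5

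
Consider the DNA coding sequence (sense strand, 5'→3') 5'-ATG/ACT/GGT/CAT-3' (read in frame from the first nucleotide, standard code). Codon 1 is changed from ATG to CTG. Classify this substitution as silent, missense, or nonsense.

Position 1 falls in codon 1: ATG → Met.
After the substitution the codon is CTG → Leu.
Met ≠ Leu, so this is a missense mutation.

missense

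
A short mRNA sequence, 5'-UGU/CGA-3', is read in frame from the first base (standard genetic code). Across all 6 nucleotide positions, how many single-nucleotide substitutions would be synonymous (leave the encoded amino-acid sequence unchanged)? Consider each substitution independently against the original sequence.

Codon 1 (UGU, Cys): 1 synonymous substitution.
Codon 2 (CGA, Arg): 4 synonymous substitutions.
Total: 1 + 4 = 5.

5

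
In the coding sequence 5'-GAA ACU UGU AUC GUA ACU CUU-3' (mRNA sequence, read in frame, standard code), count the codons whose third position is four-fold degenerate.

4

Codon 1 GAA (Glu): third position 2-fold.
Codon 2 ACU (Thr): third position 4-fold.
Codon 3 UGU (Cys): third position 2-fold.
Codon 4 AUC (Ile): third position 3-fold.
Codon 5 GUA (Val): third position 4-fold.
Codon 6 ACU (Thr): third position 4-fold.
Codon 7 CUU (Leu): third position 4-fold.
Four-fold degenerate third positions: 4.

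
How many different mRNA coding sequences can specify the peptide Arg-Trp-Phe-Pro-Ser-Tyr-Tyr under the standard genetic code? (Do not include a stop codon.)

Arg: 6 codons.
Trp: 1 codon.
Phe: 2 codons.
Pro: 4 codons.
Ser: 6 codons.
Tyr: 2 codons.
Tyr: 2 codons.
6 × 1 × 2 × 4 × 6 × 2 × 2 = 1152.

1152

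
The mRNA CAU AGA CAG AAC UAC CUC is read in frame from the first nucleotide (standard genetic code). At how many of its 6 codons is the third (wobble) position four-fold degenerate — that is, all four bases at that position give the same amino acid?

1

Codon 1 CAU (His): third position 2-fold.
Codon 2 AGA (Arg): third position 2-fold.
Codon 3 CAG (Gln): third position 2-fold.
Codon 4 AAC (Asn): third position 2-fold.
Codon 5 UAC (Tyr): third position 2-fold.
Codon 6 CUC (Leu): third position 4-fold.
Four-fold degenerate third positions: 1.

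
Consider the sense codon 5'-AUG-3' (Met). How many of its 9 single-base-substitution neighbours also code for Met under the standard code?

0

Position 1: none → 0 synonymous.
Position 2: none → 0 synonymous.
Position 3: none → 0 synonymous.
Total: 0 + 0 + 0 = 0.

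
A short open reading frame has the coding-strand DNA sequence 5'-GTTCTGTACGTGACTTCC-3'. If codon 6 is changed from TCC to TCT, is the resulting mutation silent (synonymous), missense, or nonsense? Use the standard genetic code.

silent

Position 18 falls in codon 6: TCC → Ser.
After the substitution the codon is TCT → Ser.
Both encode Ser, so the change is synonymous.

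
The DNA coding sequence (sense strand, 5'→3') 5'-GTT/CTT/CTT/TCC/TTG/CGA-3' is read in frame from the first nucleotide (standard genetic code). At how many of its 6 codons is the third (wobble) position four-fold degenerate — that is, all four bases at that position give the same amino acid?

5

Codon 1 GTT (Val): third position 4-fold.
Codon 2 CTT (Leu): third position 4-fold.
Codon 3 CTT (Leu): third position 4-fold.
Codon 4 TCC (Ser): third position 4-fold.
Codon 5 TTG (Leu): third position 2-fold.
Codon 6 CGA (Arg): third position 4-fold.
Four-fold degenerate third positions: 5.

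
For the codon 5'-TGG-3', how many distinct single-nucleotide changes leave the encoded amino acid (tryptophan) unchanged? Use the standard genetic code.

Position 1: none → 0 synonymous.
Position 2: none → 0 synonymous.
Position 3: none → 0 synonymous.
Total: 0 + 0 + 0 = 0.

0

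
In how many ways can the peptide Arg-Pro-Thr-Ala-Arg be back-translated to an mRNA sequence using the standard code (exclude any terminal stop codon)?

Arg: 6 codons.
Pro: 4 codons.
Thr: 4 codons.
Ala: 4 codons.
Arg: 6 codons.
6 × 4 × 4 × 4 × 6 = 2304.

2304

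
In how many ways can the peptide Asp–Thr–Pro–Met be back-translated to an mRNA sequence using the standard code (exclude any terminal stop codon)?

Asp: 2 codons.
Thr: 4 codons.
Pro: 4 codons.
Met: 1 codon.
2 × 4 × 4 × 1 = 32.

32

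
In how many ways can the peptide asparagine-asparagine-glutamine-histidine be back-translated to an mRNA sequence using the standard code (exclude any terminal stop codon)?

16

Asn: 2 codons.
Asn: 2 codons.
Gln: 2 codons.
His: 2 codons.
2 × 2 × 2 × 2 = 16.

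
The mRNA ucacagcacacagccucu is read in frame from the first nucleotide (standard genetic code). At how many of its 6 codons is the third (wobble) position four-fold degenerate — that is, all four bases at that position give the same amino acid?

Codon 1 UCA (Ser): third position 4-fold.
Codon 2 CAG (Gln): third position 2-fold.
Codon 3 CAC (His): third position 2-fold.
Codon 4 ACA (Thr): third position 4-fold.
Codon 5 GCC (Ala): third position 4-fold.
Codon 6 UCU (Ser): third position 4-fold.
Four-fold degenerate third positions: 4.

4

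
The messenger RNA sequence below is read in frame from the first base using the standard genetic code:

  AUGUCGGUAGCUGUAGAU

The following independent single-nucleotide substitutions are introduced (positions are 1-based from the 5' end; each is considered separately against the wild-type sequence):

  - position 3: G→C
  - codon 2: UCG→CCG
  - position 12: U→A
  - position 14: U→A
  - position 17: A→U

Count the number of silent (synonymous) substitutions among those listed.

Codon 1: AUG (Met) → AUC (Ile) — missense.
Codon 2: UCG (Ser) → CCG (Pro) — missense.
Codon 4: GCU (Ala) → GCA (Ala) — synonymous.
Codon 5: GUA (Val) → GAA (Glu) — missense.
Codon 6: GAU (Asp) → GUU (Val) — missense.
Synonymous: 1 of 5.

1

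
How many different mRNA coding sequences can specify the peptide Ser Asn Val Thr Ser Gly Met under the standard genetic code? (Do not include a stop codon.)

Ser: 6 codons.
Asn: 2 codons.
Val: 4 codons.
Thr: 4 codons.
Ser: 6 codons.
Gly: 4 codons.
Met: 1 codon.
6 × 2 × 4 × 4 × 6 × 4 × 1 = 4608.

4608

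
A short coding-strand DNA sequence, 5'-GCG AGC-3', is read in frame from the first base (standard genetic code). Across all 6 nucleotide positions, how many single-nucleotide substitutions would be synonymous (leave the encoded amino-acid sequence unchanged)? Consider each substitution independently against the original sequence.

4

Codon 1 (GCG, Ala): 3 synonymous substitutions.
Codon 2 (AGC, Ser): 1 synonymous substitution.
Total: 3 + 1 = 4.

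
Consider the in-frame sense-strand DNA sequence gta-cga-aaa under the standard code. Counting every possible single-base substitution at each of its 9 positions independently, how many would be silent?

Codon 1 (GTA, Val): 3 synonymous substitutions.
Codon 2 (CGA, Arg): 4 synonymous substitutions.
Codon 3 (AAA, Lys): 1 synonymous substitution.
Total: 3 + 4 + 1 = 8.

8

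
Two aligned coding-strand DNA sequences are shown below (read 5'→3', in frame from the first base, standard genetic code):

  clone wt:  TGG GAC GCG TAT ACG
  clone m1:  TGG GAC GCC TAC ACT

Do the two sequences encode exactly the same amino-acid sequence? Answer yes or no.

yes

Codon 1: TGG Trp / TGG Trp — identical.
Codon 2: GAC Asp / GAC Asp — identical.
Codon 3: GCG Ala / GCC Ala — synonymous.
Codon 4: TAT Tyr / TAC Tyr — synonymous.
Codon 5: ACG Thr / ACT Thr — synonymous.
Nonsynonymous differences: 0 → same protein.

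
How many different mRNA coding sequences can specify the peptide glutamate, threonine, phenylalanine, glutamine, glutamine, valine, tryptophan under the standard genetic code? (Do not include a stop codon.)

256

Glu: 2 codons.
Thr: 4 codons.
Phe: 2 codons.
Gln: 2 codons.
Gln: 2 codons.
Val: 4 codons.
Trp: 1 codon.
2 × 4 × 2 × 2 × 2 × 4 × 1 = 256.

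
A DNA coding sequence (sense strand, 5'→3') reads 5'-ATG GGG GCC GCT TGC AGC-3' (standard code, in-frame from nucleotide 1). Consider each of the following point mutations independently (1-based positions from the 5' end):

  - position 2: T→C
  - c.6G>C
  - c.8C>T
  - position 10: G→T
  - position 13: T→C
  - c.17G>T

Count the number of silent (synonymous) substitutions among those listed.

Codon 1: ATG (Met) → ACG (Thr) — missense.
Codon 2: GGG (Gly) → GGC (Gly) — synonymous.
Codon 3: GCC (Ala) → GTC (Val) — missense.
Codon 4: GCT (Ala) → TCT (Ser) — missense.
Codon 5: TGC (Cys) → CGC (Arg) — missense.
Codon 6: AGC (Ser) → ATC (Ile) — missense.
Synonymous: 1 of 6.

1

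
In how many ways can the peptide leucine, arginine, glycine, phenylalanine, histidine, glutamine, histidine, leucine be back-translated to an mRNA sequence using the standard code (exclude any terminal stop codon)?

Leu: 6 codons.
Arg: 6 codons.
Gly: 4 codons.
Phe: 2 codons.
His: 2 codons.
Gln: 2 codons.
His: 2 codons.
Leu: 6 codons.
6 × 6 × 4 × 2 × 2 × 2 × 2 × 6 = 13824.

13824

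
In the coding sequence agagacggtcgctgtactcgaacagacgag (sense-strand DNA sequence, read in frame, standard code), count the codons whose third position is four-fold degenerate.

Codon 1 AGA (Arg): third position 2-fold.
Codon 2 GAC (Asp): third position 2-fold.
Codon 3 GGT (Gly): third position 4-fold.
Codon 4 CGC (Arg): third position 4-fold.
Codon 5 TGT (Cys): third position 2-fold.
Codon 6 ACT (Thr): third position 4-fold.
Codon 7 CGA (Arg): third position 4-fold.
Codon 8 ACA (Thr): third position 4-fold.
Codon 9 GAC (Asp): third position 2-fold.
Codon 10 GAG (Glu): third position 2-fold.
Four-fold degenerate third positions: 5.

5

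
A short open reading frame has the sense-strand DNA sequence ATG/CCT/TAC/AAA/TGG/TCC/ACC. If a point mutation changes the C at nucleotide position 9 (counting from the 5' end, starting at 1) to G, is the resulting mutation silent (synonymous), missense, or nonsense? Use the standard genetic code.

Position 9 falls in codon 3: TAC → Tyr.
After the substitution the codon is TAG → Stop.
The new codon is a stop codon, so this is a nonsense mutation.

nonsense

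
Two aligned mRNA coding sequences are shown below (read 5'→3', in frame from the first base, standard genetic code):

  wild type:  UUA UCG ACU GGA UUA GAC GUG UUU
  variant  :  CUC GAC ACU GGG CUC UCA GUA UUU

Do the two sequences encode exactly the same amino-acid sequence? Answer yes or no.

Codon 1: UUA Leu / CUC Leu — synonymous.
Codon 2: UCG Ser / GAC Asp — nonsynonymous.
Codon 3: ACU Thr / ACU Thr — identical.
Codon 4: GGA Gly / GGG Gly — synonymous.
Codon 5: UUA Leu / CUC Leu — synonymous.
Codon 6: GAC Asp / UCA Ser — nonsynonymous.
Codon 7: GUG Val / GUA Val — synonymous.
Codon 8: UUU Phe / UUU Phe — identical.
Nonsynonymous differences: 2 → different protein.

no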